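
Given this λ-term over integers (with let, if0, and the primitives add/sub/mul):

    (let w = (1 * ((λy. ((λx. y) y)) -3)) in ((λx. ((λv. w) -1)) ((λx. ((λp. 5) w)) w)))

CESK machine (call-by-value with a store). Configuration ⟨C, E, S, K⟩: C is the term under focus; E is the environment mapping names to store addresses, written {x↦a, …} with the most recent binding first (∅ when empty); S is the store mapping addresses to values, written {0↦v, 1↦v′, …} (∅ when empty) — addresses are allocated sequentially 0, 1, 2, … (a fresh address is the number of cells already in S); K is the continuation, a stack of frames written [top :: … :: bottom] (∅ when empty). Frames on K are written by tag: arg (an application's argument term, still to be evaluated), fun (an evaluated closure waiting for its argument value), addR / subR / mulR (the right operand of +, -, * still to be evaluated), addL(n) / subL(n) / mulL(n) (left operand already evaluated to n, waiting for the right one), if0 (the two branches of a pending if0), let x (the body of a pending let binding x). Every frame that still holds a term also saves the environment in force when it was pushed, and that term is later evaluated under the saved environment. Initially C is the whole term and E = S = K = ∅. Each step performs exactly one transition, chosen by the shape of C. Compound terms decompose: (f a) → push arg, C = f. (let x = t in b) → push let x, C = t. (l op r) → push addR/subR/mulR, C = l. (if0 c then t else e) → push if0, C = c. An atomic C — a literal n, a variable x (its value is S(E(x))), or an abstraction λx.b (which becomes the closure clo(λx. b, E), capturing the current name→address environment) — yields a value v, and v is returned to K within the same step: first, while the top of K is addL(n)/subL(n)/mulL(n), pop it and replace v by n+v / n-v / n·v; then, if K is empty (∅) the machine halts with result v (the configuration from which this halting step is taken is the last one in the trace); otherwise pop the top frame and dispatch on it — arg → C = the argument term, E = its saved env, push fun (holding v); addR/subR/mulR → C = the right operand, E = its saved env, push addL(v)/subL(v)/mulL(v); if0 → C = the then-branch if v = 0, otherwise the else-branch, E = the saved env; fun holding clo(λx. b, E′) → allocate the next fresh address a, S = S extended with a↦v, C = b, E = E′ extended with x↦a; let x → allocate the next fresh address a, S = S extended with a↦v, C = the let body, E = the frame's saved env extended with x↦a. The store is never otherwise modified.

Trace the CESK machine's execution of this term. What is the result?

Answer: -3

Execution trace:
t=0: [C=(let w = (1 * ((λy. ((λx. y) y)) -3)) in ((λx. ((λv. w) -1)) ((λx. ((λp. 5) w)) w))) | E=∅ | S=∅ | K=∅]
t=1: [C=(1 * ((λy. ((λx. y) y)) -3)) | E=∅ | S=∅ | K=[let w]]
t=2: [C=1 | E=∅ | S=∅ | K=[mulR :: let w]]
t=3: [C=((λy. ((λx. y) y)) -3) | E=∅ | S=∅ | K=[mulL(1) :: let w]]
t=4: [C=(λy. ((λx. y) y)) | E=∅ | S=∅ | K=[arg :: mulL(1) :: let w]]
t=5: [C=-3 | E=∅ | S=∅ | K=[fun :: mulL(1) :: let w]]
t=6: [C=((λx. y) y) | E={y↦0} | S={0↦-3} | K=[mulL(1) :: let w]]
t=7: [C=(λx. y) | E={y↦0} | S={0↦-3} | K=[arg :: mulL(1) :: let w]]
t=8: [C=y | E={y↦0} | S={0↦-3} | K=[fun :: mulL(1) :: let w]]
t=9: [C=y | E={x↦1, y↦0} | S={0↦-3, 1↦-3} | K=[mulL(1) :: let w]]
t=10: [C=((λx. ((λv. w) -1)) ((λx. ((λp. 5) w)) w)) | E={w↦2} | S={0↦-3, 1↦-3, 2↦-3} | K=∅]
t=11: [C=(λx. ((λv. w) -1)) | E={w↦2} | S={0↦-3, 1↦-3, 2↦-3} | K=[arg]]
t=12: [C=((λx. ((λp. 5) w)) w) | E={w↦2} | S={0↦-3, 1↦-3, 2↦-3} | K=[fun]]
t=13: [C=(λx. ((λp. 5) w)) | E={w↦2} | S={0↦-3, 1↦-3, 2↦-3} | K=[arg :: fun]]
t=14: [C=w | E={w↦2} | S={0↦-3, 1↦-3, 2↦-3} | K=[fun :: fun]]
t=15: [C=((λp. 5) w) | E={x↦3, w↦2} | S={0↦-3, 1↦-3, 2↦-3, 3↦-3} | K=[fun]]
t=16: [C=(λp. 5) | E={x↦3, w↦2} | S={0↦-3, 1↦-3, 2↦-3, 3↦-3} | K=[arg :: fun]]
t=17: [C=w | E={x↦3, w↦2} | S={0↦-3, 1↦-3, 2↦-3, 3↦-3} | K=[fun :: fun]]
t=18: [C=5 | E={p↦4, x↦3, w↦2} | S={0↦-3, 1↦-3, 2↦-3, 3↦-3, 4↦-3} | K=[fun]]
t=19: [C=((λv. w) -1) | E={x↦5, w↦2} | S={0↦-3, 1↦-3, 2↦-3, 3↦-3, 4↦-3, 5↦5} | K=∅]
t=20: [C=(λv. w) | E={x↦5, w↦2} | S={0↦-3, 1↦-3, 2↦-3, 3↦-3, 4↦-3, 5↦5} | K=[arg]]
t=21: [C=-1 | E={x↦5, w↦2} | S={0↦-3, 1↦-3, 2↦-3, 3↦-3, 4↦-3, 5↦5} | K=[fun]]
t=22: [C=w | E={v↦6, x↦5, w↦2} | S={0↦-3, 1↦-3, 2↦-3, 3↦-3, 4↦-3, 5↦5, 6↦-1} | K=∅]
→ final value -3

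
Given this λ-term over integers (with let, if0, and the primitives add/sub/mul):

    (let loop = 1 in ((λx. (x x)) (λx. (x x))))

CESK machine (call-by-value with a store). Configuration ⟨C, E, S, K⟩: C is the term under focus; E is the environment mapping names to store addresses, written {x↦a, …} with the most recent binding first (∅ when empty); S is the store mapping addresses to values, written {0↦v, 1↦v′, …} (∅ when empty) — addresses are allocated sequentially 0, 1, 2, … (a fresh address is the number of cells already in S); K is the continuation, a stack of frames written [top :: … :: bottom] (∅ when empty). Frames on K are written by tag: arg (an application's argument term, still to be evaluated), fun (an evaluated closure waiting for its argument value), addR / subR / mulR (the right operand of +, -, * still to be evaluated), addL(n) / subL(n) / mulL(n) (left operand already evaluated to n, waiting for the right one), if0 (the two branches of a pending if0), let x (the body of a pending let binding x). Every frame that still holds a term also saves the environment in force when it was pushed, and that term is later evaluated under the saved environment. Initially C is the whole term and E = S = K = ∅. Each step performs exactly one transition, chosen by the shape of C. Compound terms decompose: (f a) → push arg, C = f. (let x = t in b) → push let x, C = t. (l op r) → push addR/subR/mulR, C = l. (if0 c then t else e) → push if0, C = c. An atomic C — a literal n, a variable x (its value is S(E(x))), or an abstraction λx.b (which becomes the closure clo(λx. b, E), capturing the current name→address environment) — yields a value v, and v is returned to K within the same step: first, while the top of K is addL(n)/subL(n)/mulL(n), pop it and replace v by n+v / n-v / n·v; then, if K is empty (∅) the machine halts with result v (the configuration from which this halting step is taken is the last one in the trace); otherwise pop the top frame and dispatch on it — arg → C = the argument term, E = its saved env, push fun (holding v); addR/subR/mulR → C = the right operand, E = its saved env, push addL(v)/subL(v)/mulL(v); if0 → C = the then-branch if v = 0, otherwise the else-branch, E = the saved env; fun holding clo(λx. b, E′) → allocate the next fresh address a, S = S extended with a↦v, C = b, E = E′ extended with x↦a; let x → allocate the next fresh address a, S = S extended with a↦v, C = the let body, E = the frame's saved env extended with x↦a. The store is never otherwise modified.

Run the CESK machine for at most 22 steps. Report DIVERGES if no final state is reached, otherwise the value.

step 0: [C=(let loop = 1 in ((λx. (x x)) (λx. (x x)))) | E=∅ | S=∅ | K=∅]
step 1: [C=1 | E=∅ | S=∅ | K=[let loop]]
step 2: [C=((λx. (x x)) (λx. (x x))) | E={loop↦0} | S={0↦1} | K=∅]
step 3: [C=(λx. (x x)) | E={loop↦0} | S={0↦1} | K=[arg]]
step 4: [C=(λx. (x x)) | E={loop↦0} | S={0↦1} | K=[fun]]
step 5: [C=(x x) | E={x↦1, loop↦0} | S={0↦1, 1↦clo(λx. (x x), {loop↦0})} | K=∅]
step 6: [C=x | E={x↦1, loop↦0} | S={0↦1, 1↦clo(λx. (x x), {loop↦0})} | K=[arg]]
step 7: [C=x | E={x↦1, loop↦0} | S={0↦1, 1↦clo(λx. (x x), {loop↦0})} | K=[fun]]
step 8: [C=(x x) | E={x↦2, loop↦0} | S={0↦1, 1↦clo(λx. (x x), {loop↦0}), 2↦clo(λx. (x x), {loop↦0})} | K=∅]
step 9: [C=x | E={x↦2, loop↦0} | S={0↦1, 1↦clo(λx. (x x), {loop↦0}), 2↦clo(λx. (x x), {loop↦0})} | K=[arg]]
step 10: [C=x | E={x↦2, loop↦0} | S={0↦1, 1↦clo(λx. (x x), {loop↦0}), 2↦clo(λx. (x x), {loop↦0})} | K=[fun]]
step 11: [C=(x x) | E={x↦3, loop↦0} | S={0↦1, 1↦clo(λx. (x x), {loop↦0}), 2↦clo(λx. (x x), {loop↦0}), 3↦clo(λx. (x x), {loop↦0})} | K=∅]
step 12: [C=x | E={x↦3, loop↦0} | S={0↦1, 1↦clo(λx. (x x), {loop↦0}), 2↦clo(λx. (x x), {loop↦0}), 3↦clo(λx. (x x), {loop↦0})} | K=[arg]]
step 13: [C=x | E={x↦3, loop↦0} | S={0↦1, 1↦clo(λx. (x x), {loop↦0}), 2↦clo(λx. (x x), {loop↦0}), 3↦clo(λx. (x x), {loop↦0})} | K=[fun]]
step 14: [C=(x x) | E={x↦4, loop↦0} | S={0↦1, 1↦clo(λx. (x x), {loop↦0}), 2↦clo(λx. (x x), {loop↦0}), 3↦clo(λx. (x x), {loop↦0}), 4↦clo(λx. (x x), {loop↦0})} | K=∅]
step 15: [C=x | E={x↦4, loop↦0} | S={0↦1, 1↦clo(λx. (x x), {loop↦0}), 2↦clo(λx. (x x), {loop↦0}), 3↦clo(λx. (x x), {loop↦0}), 4↦clo(λx. (x x), {loop↦0})} | K=[arg]]
step 16: [C=x | E={x↦4, loop↦0} | S={0↦1, 1↦clo(λx. (x x), {loop↦0}), 2↦clo(λx. (x x), {loop↦0}), 3↦clo(λx. (x x), {loop↦0}), 4↦clo(λx. (x x), {loop↦0})} | K=[fun]]
step 17: [C=(x x) | E={x↦5, loop↦0} | S={0↦1, 1↦clo(λx. (x x), {loop↦0}), 2↦clo(λx. (x x), {loop↦0}), 3↦clo(λx. (x x), {loop↦0}), 4↦clo(λx. (x x), {loop↦0}), 5↦clo(λx. (x x), {loop↦0})} | K=∅]
step 18: [C=x | E={x↦5, loop↦0} | S={0↦1, 1↦clo(λx. (x x), {loop↦0}), 2↦clo(λx. (x x), {loop↦0}), 3↦clo(λx. (x x), {loop↦0}), 4↦clo(λx. (x x), {loop↦0}), 5↦clo(λx. (x x), {loop↦0})} | K=[arg]]
step 19: [C=x | E={x↦5, loop↦0} | S={0↦1, 1↦clo(λx. (x x), {loop↦0}), 2↦clo(λx. (x x), {loop↦0}), 3↦clo(λx. (x x), {loop↦0}), 4↦clo(λx. (x x), {loop↦0}), 5↦clo(λx. (x x), {loop↦0})} | K=[fun]]
step 20: [C=(x x) | E={x↦6, loop↦0} | S={0↦1, 1↦clo(λx. (x x), {loop↦0}), 2↦clo(λx. (x x), {loop↦0}), 3↦clo(λx. (x x), {loop↦0}), 4↦clo(λx. (x x), {loop↦0}), 5↦clo(λx. (x x), {loop↦0}), 6↦clo(λx. (x x), {loop↦0})} | K=∅]
step 21: [C=x | E={x↦6, loop↦0} | S={0↦1, 1↦clo(λx. (x x), {loop↦0}), 2↦clo(λx. (x x), {loop↦0}), 3↦clo(λx. (x x), {loop↦0}), 4↦clo(λx. (x x), {loop↦0}), 5↦clo(λx. (x x), {loop↦0}), 6↦clo(λx. (x x), {loop↦0})} | K=[arg]]
step 22: [C=x | E={x↦6, loop↦0} | S={0↦1, 1↦clo(λx. (x x), {loop↦0}), 2↦clo(λx. (x x), {loop↦0}), 3↦clo(λx. (x x), {loop↦0}), 4↦clo(λx. (x x), {loop↦0}), 5↦clo(λx. (x x), {loop↦0}), 6↦clo(λx. (x x), {loop↦0})} | K=[fun]]
→ 22 transitions taken and the configuration is still not final: no result within 22 steps

Answer: DIVERGES (no final state within 22 steps)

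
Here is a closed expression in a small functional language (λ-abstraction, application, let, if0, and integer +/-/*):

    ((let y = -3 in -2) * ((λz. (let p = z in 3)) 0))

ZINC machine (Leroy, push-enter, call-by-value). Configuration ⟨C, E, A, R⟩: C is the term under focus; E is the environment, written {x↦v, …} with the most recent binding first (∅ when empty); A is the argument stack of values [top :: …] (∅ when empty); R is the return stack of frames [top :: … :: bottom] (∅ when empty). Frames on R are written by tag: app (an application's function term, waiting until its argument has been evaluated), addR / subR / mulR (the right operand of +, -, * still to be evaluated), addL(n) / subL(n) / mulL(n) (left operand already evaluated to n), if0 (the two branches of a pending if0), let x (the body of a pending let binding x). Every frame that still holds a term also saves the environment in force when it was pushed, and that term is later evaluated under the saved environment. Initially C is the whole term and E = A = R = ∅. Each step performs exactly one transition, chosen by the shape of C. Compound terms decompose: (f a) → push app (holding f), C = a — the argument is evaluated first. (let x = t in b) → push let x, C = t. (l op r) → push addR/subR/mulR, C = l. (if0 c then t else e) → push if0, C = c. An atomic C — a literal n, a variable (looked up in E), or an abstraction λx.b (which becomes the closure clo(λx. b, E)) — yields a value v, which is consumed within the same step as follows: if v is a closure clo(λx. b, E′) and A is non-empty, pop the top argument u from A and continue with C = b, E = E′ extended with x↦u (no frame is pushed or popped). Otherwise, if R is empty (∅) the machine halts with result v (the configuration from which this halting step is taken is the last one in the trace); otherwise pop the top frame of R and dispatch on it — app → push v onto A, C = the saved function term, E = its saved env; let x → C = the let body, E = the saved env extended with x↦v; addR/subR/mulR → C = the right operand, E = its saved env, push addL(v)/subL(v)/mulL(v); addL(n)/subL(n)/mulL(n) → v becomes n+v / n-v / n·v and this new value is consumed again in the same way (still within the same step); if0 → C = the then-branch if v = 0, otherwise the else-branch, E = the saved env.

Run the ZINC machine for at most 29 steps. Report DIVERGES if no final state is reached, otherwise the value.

t=0: <C=((let y = -3 in -2) * ((λz. (let p = z in 3)) 0)), E=∅, A=∅, R=∅>
t=1: <C=(let y = -3 in -2), E=∅, A=∅, R=[mulR]>
t=2: <C=-3, E=∅, A=∅, R=[let y :: mulR]>
t=3: <C=-2, E={y↦-3}, A=∅, R=[mulR]>
t=4: <C=((λz. (let p = z in 3)) 0), E=∅, A=∅, R=[mulL(-2)]>
t=5: <C=0, E=∅, A=∅, R=[app :: mulL(-2)]>
t=6: <C=(λz. (let p = z in 3)), E=∅, A=[0], R=[mulL(-2)]>
t=7: <C=(let p = z in 3), E={z↦0}, A=∅, R=[mulL(-2)]>
t=8: <C=z, E={z↦0}, A=∅, R=[let p :: mulL(-2)]>
t=9: <C=3, E={p↦0, z↦0}, A=∅, R=[mulL(-2)]>
→ final value -6

Answer: -6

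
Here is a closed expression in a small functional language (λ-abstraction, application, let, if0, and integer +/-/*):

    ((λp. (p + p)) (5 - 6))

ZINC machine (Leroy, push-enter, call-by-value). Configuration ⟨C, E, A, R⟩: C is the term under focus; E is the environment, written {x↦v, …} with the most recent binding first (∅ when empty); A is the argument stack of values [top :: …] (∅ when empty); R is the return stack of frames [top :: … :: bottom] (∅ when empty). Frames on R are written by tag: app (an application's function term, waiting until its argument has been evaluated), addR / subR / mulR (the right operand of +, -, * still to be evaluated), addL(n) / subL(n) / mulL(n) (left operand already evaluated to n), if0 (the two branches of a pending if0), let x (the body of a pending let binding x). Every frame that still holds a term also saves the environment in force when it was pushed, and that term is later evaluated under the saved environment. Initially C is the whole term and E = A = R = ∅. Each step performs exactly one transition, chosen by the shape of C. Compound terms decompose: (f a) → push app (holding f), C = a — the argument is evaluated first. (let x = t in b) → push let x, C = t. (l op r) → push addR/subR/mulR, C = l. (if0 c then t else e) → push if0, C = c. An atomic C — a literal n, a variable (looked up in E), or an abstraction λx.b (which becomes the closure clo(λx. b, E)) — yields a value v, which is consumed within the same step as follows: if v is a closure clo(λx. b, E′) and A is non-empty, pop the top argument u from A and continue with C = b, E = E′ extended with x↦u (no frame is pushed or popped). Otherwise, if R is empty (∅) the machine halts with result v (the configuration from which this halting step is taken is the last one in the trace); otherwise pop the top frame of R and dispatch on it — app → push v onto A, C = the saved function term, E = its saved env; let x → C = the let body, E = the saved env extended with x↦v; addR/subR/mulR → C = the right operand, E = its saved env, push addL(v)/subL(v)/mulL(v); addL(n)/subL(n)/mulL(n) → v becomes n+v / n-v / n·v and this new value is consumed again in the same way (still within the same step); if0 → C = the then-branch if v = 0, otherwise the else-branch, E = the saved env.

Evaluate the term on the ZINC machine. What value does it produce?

0. <C=((λp. (p + p)) (5 - 6)), E=∅, A=∅, R=∅>
1. <C=(5 - 6), E=∅, A=∅, R=[app]>
2. <C=5, E=∅, A=∅, R=[subR :: app]>
3. <C=6, E=∅, A=∅, R=[subL(5) :: app]>
4. <C=(λp. (p + p)), E=∅, A=[-1], R=∅>
5. <C=(p + p), E={p↦-1}, A=∅, R=∅>
6. <C=p, E={p↦-1}, A=∅, R=[addR]>
7. <C=p, E={p↦-1}, A=∅, R=[addL(-1)]>
→ final value -2

Answer: -2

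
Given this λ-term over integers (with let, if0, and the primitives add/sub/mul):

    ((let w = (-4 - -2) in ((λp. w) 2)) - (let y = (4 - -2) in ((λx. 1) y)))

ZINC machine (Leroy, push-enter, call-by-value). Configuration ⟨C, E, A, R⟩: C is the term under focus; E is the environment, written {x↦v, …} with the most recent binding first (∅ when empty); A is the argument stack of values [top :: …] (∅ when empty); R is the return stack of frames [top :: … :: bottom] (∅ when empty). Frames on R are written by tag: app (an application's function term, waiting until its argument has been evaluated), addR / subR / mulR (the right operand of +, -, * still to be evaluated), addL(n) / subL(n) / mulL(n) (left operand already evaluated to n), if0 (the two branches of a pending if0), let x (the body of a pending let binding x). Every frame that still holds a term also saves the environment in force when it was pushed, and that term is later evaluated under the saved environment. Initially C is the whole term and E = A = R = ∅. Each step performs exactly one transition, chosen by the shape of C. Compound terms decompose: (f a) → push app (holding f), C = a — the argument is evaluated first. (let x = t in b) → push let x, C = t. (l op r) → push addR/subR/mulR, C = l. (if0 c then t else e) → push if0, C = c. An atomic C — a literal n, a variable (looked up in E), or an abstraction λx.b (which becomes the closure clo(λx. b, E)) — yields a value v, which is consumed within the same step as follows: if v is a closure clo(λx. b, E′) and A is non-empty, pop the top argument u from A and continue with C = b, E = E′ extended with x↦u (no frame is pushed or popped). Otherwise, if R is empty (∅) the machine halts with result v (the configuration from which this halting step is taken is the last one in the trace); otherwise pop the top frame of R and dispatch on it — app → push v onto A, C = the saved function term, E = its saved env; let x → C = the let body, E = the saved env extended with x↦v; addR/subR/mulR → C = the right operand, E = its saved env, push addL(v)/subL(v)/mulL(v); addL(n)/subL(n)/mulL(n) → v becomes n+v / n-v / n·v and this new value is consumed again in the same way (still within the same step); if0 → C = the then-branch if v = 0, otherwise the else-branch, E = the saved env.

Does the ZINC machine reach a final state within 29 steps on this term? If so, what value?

t=0: <C=((let w = (-4 - -2) in ((λp. w) 2)) - (let y = (4 - -2) in ((λx. 1) y))), E=∅, A=∅, R=∅>
t=1: <C=(let w = (-4 - -2) in ((λp. w) 2)), E=∅, A=∅, R=[subR]>
t=2: <C=(-4 - -2), E=∅, A=∅, R=[let w :: subR]>
t=3: <C=-4, E=∅, A=∅, R=[subR :: let w :: subR]>
t=4: <C=-2, E=∅, A=∅, R=[subL(-4) :: let w :: subR]>
t=5: <C=((λp. w) 2), E={w↦-2}, A=∅, R=[subR]>
t=6: <C=2, E={w↦-2}, A=∅, R=[app :: subR]>
t=7: <C=(λp. w), E={w↦-2}, A=[2], R=[subR]>
t=8: <C=w, E={p↦2, w↦-2}, A=∅, R=[subR]>
t=9: <C=(let y = (4 - -2) in ((λx. 1) y)), E=∅, A=∅, R=[subL(-2)]>
t=10: <C=(4 - -2), E=∅, A=∅, R=[let y :: subL(-2)]>
t=11: <C=4, E=∅, A=∅, R=[subR :: let y :: subL(-2)]>
t=12: <C=-2, E=∅, A=∅, R=[subL(4) :: let y :: subL(-2)]>
t=13: <C=((λx. 1) y), E={y↦6}, A=∅, R=[subL(-2)]>
t=14: <C=y, E={y↦6}, A=∅, R=[app :: subL(-2)]>
t=15: <C=(λx. 1), E={y↦6}, A=[6], R=[subL(-2)]>
t=16: <C=1, E={x↦6, y↦6}, A=∅, R=[subL(-2)]>
→ final value -3

Answer: -3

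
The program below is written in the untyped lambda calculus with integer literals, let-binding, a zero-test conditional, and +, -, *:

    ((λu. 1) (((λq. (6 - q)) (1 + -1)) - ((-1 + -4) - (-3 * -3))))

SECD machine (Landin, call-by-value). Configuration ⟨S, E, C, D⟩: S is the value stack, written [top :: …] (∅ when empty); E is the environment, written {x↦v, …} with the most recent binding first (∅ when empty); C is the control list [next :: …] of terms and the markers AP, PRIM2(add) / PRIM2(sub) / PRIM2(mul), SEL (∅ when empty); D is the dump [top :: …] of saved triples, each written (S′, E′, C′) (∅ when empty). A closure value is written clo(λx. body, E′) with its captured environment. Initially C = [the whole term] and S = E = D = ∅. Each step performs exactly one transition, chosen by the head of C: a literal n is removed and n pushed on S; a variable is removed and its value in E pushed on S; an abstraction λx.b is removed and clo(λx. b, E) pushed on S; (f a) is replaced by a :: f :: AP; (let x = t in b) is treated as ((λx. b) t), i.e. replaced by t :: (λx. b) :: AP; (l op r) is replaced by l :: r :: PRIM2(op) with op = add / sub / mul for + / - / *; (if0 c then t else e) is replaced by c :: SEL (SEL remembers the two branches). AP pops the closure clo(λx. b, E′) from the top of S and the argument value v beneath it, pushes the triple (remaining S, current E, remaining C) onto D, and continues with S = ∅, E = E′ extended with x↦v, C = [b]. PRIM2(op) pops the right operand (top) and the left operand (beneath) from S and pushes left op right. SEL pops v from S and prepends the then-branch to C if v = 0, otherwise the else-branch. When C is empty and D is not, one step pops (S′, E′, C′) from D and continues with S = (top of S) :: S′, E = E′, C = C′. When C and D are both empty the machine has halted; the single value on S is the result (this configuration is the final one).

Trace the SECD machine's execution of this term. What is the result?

Answer: 1

Derivation:
0. [S=∅ | E=∅ | C=[((λu. 1) (((λq. (6 - q)) (1 + -1)) - ((-1 + -4) - (-3 * -3))))] | D=∅]
1. [S=∅ | E=∅ | C=[(((λq. (6 - q)) (1 + -1)) - ((-1 + -4) - (-3 * -3))) :: (λu. 1) :: AP] | D=∅]
2. [S=∅ | E=∅ | C=[((λq. (6 - q)) (1 + -1)) :: ((-1 + -4) - (-3 * -3)) :: PRIM2(sub) :: (λu. 1) :: AP] | D=∅]
3. [S=∅ | E=∅ | C=[(1 + -1) :: (λq. (6 - q)) :: AP :: ((-1 + -4) - (-3 * -3)) :: PRIM2(sub) :: (λu. 1) :: AP] | D=∅]
4. [S=∅ | E=∅ | C=[1 :: -1 :: PRIM2(add) :: (λq. (6 - q)) :: AP :: ((-1 + -4) - (-3 * -3)) :: PRIM2(sub) :: (λu. 1) :: AP] | D=∅]
5. [S=[1] | E=∅ | C=[-1 :: PRIM2(add) :: (λq. (6 - q)) :: AP :: ((-1 + -4) - (-3 * -3)) :: PRIM2(sub) :: (λu. 1) :: AP] | D=∅]
6. [S=[-1 :: 1] | E=∅ | C=[PRIM2(add) :: (λq. (6 - q)) :: AP :: ((-1 + -4) - (-3 * -3)) :: PRIM2(sub) :: (λu. 1) :: AP] | D=∅]
7. [S=[0] | E=∅ | C=[(λq. (6 - q)) :: AP :: ((-1 + -4) - (-3 * -3)) :: PRIM2(sub) :: (λu. 1) :: AP] | D=∅]
8. [S=[clo(λq. (6 - q), ∅) :: 0] | E=∅ | C=[AP :: ((-1 + -4) - (-3 * -3)) :: PRIM2(sub) :: (λu. 1) :: AP] | D=∅]
9. [S=∅ | E={q↦0} | C=[(6 - q)] | D=[(∅, ∅, [((-1 + -4) - (-3 * -3)) :: PRIM2(sub) :: (λu. 1) :: AP])]]
10. [S=∅ | E={q↦0} | C=[6 :: q :: PRIM2(sub)] | D=[(∅, ∅, [((-1 + -4) - (-3 * -3)) :: PRIM2(sub) :: (λu. 1) :: AP])]]
11. [S=[6] | E={q↦0} | C=[q :: PRIM2(sub)] | D=[(∅, ∅, [((-1 + -4) - (-3 * -3)) :: PRIM2(sub) :: (λu. 1) :: AP])]]
12. [S=[0 :: 6] | E={q↦0} | C=[PRIM2(sub)] | D=[(∅, ∅, [((-1 + -4) - (-3 * -3)) :: PRIM2(sub) :: (λu. 1) :: AP])]]
13. [S=[6] | E={q↦0} | C=∅ | D=[(∅, ∅, [((-1 + -4) - (-3 * -3)) :: PRIM2(sub) :: (λu. 1) :: AP])]]
14. [S=[6] | E=∅ | C=[((-1 + -4) - (-3 * -3)) :: PRIM2(sub) :: (λu. 1) :: AP] | D=∅]
15. [S=[6] | E=∅ | C=[(-1 + -4) :: (-3 * -3) :: PRIM2(sub) :: PRIM2(sub) :: (λu. 1) :: AP] | D=∅]
16. [S=[6] | E=∅ | C=[-1 :: -4 :: PRIM2(add) :: (-3 * -3) :: PRIM2(sub) :: PRIM2(sub) :: (λu. 1) :: AP] | D=∅]
17. [S=[-1 :: 6] | E=∅ | C=[-4 :: PRIM2(add) :: (-3 * -3) :: PRIM2(sub) :: PRIM2(sub) :: (λu. 1) :: AP] | D=∅]
18. [S=[-4 :: -1 :: 6] | E=∅ | C=[PRIM2(add) :: (-3 * -3) :: PRIM2(sub) :: PRIM2(sub) :: (λu. 1) :: AP] | D=∅]
19. [S=[-5 :: 6] | E=∅ | C=[(-3 * -3) :: PRIM2(sub) :: PRIM2(sub) :: (λu. 1) :: AP] | D=∅]
20. [S=[-5 :: 6] | E=∅ | C=[-3 :: -3 :: PRIM2(mul) :: PRIM2(sub) :: PRIM2(sub) :: (λu. 1) :: AP] | D=∅]
21. [S=[-3 :: -5 :: 6] | E=∅ | C=[-3 :: PRIM2(mul) :: PRIM2(sub) :: PRIM2(sub) :: (λu. 1) :: AP] | D=∅]
22. [S=[-3 :: -3 :: -5 :: 6] | E=∅ | C=[PRIM2(mul) :: PRIM2(sub) :: PRIM2(sub) :: (λu. 1) :: AP] | D=∅]
23. [S=[9 :: -5 :: 6] | E=∅ | C=[PRIM2(sub) :: PRIM2(sub) :: (λu. 1) :: AP] | D=∅]
24. [S=[-14 :: 6] | E=∅ | C=[PRIM2(sub) :: (λu. 1) :: AP] | D=∅]
25. [S=[20] | E=∅ | C=[(λu. 1) :: AP] | D=∅]
26. [S=[clo(λu. 1, ∅) :: 20] | E=∅ | C=[AP] | D=∅]
27. [S=∅ | E={u↦20} | C=[1] | D=[(∅, ∅, ∅)]]
28. [S=[1] | E={u↦20} | C=∅ | D=[(∅, ∅, ∅)]]
29. [S=[1] | E=∅ | C=∅ | D=∅]
→ final value 1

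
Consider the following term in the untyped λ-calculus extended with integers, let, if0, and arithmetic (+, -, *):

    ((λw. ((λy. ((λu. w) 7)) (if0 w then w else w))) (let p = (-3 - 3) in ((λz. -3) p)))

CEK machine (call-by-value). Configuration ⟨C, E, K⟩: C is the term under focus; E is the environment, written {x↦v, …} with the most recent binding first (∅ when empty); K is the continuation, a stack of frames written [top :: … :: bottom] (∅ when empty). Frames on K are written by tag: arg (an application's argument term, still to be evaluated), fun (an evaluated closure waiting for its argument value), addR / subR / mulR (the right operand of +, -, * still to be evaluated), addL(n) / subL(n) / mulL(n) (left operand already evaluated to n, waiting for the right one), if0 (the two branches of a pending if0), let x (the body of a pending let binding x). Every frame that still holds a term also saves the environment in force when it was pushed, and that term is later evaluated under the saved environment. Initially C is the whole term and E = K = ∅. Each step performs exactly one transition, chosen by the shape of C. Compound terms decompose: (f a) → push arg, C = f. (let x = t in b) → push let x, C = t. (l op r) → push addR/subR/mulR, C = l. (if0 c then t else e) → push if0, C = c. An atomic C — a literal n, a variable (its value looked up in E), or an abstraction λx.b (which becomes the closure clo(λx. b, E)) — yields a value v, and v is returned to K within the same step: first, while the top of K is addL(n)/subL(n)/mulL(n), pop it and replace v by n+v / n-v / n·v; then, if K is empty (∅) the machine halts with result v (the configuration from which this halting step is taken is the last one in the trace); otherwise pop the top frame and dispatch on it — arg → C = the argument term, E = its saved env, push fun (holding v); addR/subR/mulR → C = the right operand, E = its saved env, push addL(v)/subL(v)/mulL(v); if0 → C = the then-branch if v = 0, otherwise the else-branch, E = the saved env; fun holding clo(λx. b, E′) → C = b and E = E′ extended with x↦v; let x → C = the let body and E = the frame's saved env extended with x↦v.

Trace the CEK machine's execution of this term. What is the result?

0. ⟨C=((λw. ((λy. ((λu. w) 7)) (if0 w then w else w))) (let p = (-3 - 3) in ((λz. -3) p))); E=∅; K=∅⟩
1. ⟨C=(λw. ((λy. ((λu. w) 7)) (if0 w then w else w))); E=∅; K=[arg]⟩
2. ⟨C=(let p = (-3 - 3) in ((λz. -3) p)); E=∅; K=[fun]⟩
3. ⟨C=(-3 - 3); E=∅; K=[let p :: fun]⟩
4. ⟨C=-3; E=∅; K=[subR :: let p :: fun]⟩
5. ⟨C=3; E=∅; K=[subL(-3) :: let p :: fun]⟩
6. ⟨C=((λz. -3) p); E={p↦-6}; K=[fun]⟩
7. ⟨C=(λz. -3); E={p↦-6}; K=[arg :: fun]⟩
8. ⟨C=p; E={p↦-6}; K=[fun :: fun]⟩
9. ⟨C=-3; E={z↦-6, p↦-6}; K=[fun]⟩
10. ⟨C=((λy. ((λu. w) 7)) (if0 w then w else w)); E={w↦-3}; K=∅⟩
11. ⟨C=(λy. ((λu. w) 7)); E={w↦-3}; K=[arg]⟩
12. ⟨C=(if0 w then w else w); E={w↦-3}; K=[fun]⟩
13. ⟨C=w; E={w↦-3}; K=[if0 :: fun]⟩
14. ⟨C=w; E={w↦-3}; K=[fun]⟩
15. ⟨C=((λu. w) 7); E={y↦-3, w↦-3}; K=∅⟩
16. ⟨C=(λu. w); E={y↦-3, w↦-3}; K=[arg]⟩
17. ⟨C=7; E={y↦-3, w↦-3}; K=[fun]⟩
18. ⟨C=w; E={u↦7, y↦-3, w↦-3}; K=∅⟩
→ final value -3

Answer: -3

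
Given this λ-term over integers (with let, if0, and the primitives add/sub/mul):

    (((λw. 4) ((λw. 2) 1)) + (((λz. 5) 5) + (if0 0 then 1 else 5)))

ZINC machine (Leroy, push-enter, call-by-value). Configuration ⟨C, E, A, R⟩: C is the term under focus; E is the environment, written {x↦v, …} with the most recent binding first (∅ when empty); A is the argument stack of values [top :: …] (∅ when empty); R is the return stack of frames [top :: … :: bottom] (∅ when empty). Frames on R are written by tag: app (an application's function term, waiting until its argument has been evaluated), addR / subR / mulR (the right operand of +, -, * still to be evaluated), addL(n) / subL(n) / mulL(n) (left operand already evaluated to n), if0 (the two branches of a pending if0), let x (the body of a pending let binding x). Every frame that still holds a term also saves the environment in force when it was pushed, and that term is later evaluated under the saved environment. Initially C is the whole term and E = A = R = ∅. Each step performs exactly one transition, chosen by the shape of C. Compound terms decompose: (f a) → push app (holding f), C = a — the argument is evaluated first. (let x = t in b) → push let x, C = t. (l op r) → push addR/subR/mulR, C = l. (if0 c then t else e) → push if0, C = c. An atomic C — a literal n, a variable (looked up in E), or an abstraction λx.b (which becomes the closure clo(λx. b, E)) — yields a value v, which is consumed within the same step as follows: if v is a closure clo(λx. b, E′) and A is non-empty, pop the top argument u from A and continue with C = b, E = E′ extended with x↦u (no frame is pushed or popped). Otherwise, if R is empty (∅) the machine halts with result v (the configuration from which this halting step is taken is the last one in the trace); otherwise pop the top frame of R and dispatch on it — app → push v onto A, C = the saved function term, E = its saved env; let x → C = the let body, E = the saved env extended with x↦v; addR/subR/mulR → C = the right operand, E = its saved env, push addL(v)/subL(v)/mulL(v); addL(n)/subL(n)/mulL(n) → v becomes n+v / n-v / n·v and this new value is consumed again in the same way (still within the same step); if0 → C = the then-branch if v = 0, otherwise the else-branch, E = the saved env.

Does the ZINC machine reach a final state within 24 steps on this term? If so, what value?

Answer: 10

Execution trace:
0. <C=(((λw. 4) ((λw. 2) 1)) + (((λz. 5) 5) + (if0 0 then 1 else 5))), E=∅, A=∅, R=∅>
1. <C=((λw. 4) ((λw. 2) 1)), E=∅, A=∅, R=[addR]>
2. <C=((λw. 2) 1), E=∅, A=∅, R=[app :: addR]>
3. <C=1, E=∅, A=∅, R=[app :: app :: addR]>
4. <C=(λw. 2), E=∅, A=[1], R=[app :: addR]>
5. <C=2, E={w↦1}, A=∅, R=[app :: addR]>
6. <C=(λw. 4), E=∅, A=[2], R=[addR]>
7. <C=4, E={w↦2}, A=∅, R=[addR]>
8. <C=(((λz. 5) 5) + (if0 0 then 1 else 5)), E=∅, A=∅, R=[addL(4)]>
9. <C=((λz. 5) 5), E=∅, A=∅, R=[addR :: addL(4)]>
10. <C=5, E=∅, A=∅, R=[app :: addR :: addL(4)]>
11. <C=(λz. 5), E=∅, A=[5], R=[addR :: addL(4)]>
12. <C=5, E={z↦5}, A=∅, R=[addR :: addL(4)]>
13. <C=(if0 0 then 1 else 5), E=∅, A=∅, R=[addL(5) :: addL(4)]>
14. <C=0, E=∅, A=∅, R=[if0 :: addL(5) :: addL(4)]>
15. <C=1, E=∅, A=∅, R=[addL(5) :: addL(4)]>
→ final value 10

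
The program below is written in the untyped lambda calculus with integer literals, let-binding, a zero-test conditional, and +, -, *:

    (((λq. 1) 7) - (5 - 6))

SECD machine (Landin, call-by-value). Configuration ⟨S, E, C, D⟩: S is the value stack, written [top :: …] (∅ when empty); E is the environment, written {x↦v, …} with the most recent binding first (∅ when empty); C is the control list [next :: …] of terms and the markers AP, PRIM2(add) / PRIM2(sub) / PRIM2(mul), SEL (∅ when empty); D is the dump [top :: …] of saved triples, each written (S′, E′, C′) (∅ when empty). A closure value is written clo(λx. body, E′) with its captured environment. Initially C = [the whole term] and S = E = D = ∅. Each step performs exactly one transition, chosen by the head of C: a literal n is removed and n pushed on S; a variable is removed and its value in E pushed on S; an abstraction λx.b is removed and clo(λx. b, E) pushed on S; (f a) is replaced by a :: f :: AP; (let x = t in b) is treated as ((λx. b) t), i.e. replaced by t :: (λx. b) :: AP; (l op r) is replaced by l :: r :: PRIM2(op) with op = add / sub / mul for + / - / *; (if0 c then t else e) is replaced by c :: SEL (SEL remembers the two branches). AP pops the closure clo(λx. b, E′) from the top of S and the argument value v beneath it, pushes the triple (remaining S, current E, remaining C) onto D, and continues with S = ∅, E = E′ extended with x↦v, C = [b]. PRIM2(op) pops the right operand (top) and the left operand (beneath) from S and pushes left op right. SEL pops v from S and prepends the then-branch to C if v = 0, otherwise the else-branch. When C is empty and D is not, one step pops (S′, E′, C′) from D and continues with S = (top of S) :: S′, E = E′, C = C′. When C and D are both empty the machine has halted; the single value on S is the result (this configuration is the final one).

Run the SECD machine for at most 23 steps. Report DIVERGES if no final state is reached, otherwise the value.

Answer: 2

Machine steps:
t=0: <S=∅, E=∅, C=[(((λq. 1) 7) - (5 - 6))], D=∅>
t=1: <S=∅, E=∅, C=[((λq. 1) 7) :: (5 - 6) :: PRIM2(sub)], D=∅>
t=2: <S=∅, E=∅, C=[7 :: (λq. 1) :: AP :: (5 - 6) :: PRIM2(sub)], D=∅>
t=3: <S=[7], E=∅, C=[(λq. 1) :: AP :: (5 - 6) :: PRIM2(sub)], D=∅>
t=4: <S=[clo(λq. 1, ∅) :: 7], E=∅, C=[AP :: (5 - 6) :: PRIM2(sub)], D=∅>
t=5: <S=∅, E={q↦7}, C=[1], D=[(∅, ∅, [(5 - 6) :: PRIM2(sub)])]>
t=6: <S=[1], E={q↦7}, C=∅, D=[(∅, ∅, [(5 - 6) :: PRIM2(sub)])]>
t=7: <S=[1], E=∅, C=[(5 - 6) :: PRIM2(sub)], D=∅>
t=8: <S=[1], E=∅, C=[5 :: 6 :: PRIM2(sub) :: PRIM2(sub)], D=∅>
t=9: <S=[5 :: 1], E=∅, C=[6 :: PRIM2(sub) :: PRIM2(sub)], D=∅>
t=10: <S=[6 :: 5 :: 1], E=∅, C=[PRIM2(sub) :: PRIM2(sub)], D=∅>
t=11: <S=[-1 :: 1], E=∅, C=[PRIM2(sub)], D=∅>
t=12: <S=[2], E=∅, C=∅, D=∅>
→ final value 2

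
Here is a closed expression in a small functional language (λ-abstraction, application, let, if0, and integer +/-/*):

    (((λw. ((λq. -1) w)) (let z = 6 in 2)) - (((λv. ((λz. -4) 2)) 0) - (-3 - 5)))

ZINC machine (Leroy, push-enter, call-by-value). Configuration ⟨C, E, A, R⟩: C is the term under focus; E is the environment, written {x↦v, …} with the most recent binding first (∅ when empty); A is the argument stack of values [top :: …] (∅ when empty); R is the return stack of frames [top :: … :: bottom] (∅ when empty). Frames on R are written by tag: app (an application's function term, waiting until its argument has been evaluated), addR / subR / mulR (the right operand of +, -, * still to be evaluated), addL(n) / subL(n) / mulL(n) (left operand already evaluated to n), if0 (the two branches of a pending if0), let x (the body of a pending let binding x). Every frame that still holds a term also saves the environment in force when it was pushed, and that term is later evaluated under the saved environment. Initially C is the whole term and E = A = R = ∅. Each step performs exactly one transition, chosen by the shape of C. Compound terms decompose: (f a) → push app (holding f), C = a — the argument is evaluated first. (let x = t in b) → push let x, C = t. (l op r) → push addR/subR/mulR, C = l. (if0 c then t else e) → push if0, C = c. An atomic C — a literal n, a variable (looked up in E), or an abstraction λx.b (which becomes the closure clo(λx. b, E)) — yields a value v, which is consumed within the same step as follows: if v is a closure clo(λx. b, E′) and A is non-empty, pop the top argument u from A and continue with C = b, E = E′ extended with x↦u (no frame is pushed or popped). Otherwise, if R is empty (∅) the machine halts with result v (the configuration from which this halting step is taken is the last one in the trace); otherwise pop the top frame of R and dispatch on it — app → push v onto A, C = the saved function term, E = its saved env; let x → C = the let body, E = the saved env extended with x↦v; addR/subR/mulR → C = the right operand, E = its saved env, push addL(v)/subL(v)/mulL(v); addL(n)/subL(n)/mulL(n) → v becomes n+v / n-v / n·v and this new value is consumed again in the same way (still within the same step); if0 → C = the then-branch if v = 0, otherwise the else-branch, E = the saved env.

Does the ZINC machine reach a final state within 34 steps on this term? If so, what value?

0. ⟨C=(((λw. ((λq. -1) w)) (let z = 6 in 2)) - (((λv. ((λz. -4) 2)) 0) - (-3 - 5))); E=∅; A=∅; R=∅⟩
1. ⟨C=((λw. ((λq. -1) w)) (let z = 6 in 2)); E=∅; A=∅; R=[subR]⟩
2. ⟨C=(let z = 6 in 2); E=∅; A=∅; R=[app :: subR]⟩
3. ⟨C=6; E=∅; A=∅; R=[let z :: app :: subR]⟩
4. ⟨C=2; E={z↦6}; A=∅; R=[app :: subR]⟩
5. ⟨C=(λw. ((λq. -1) w)); E=∅; A=[2]; R=[subR]⟩
6. ⟨C=((λq. -1) w); E={w↦2}; A=∅; R=[subR]⟩
7. ⟨C=w; E={w↦2}; A=∅; R=[app :: subR]⟩
8. ⟨C=(λq. -1); E={w↦2}; A=[2]; R=[subR]⟩
9. ⟨C=-1; E={q↦2, w↦2}; A=∅; R=[subR]⟩
10. ⟨C=(((λv. ((λz. -4) 2)) 0) - (-3 - 5)); E=∅; A=∅; R=[subL(-1)]⟩
11. ⟨C=((λv. ((λz. -4) 2)) 0); E=∅; A=∅; R=[subR :: subL(-1)]⟩
12. ⟨C=0; E=∅; A=∅; R=[app :: subR :: subL(-1)]⟩
13. ⟨C=(λv. ((λz. -4) 2)); E=∅; A=[0]; R=[subR :: subL(-1)]⟩
14. ⟨C=((λz. -4) 2); E={v↦0}; A=∅; R=[subR :: subL(-1)]⟩
15. ⟨C=2; E={v↦0}; A=∅; R=[app :: subR :: subL(-1)]⟩
16. ⟨C=(λz. -4); E={v↦0}; A=[2]; R=[subR :: subL(-1)]⟩
17. ⟨C=-4; E={z↦2, v↦0}; A=∅; R=[subR :: subL(-1)]⟩
18. ⟨C=(-3 - 5); E=∅; A=∅; R=[subL(-4) :: subL(-1)]⟩
19. ⟨C=-3; E=∅; A=∅; R=[subR :: subL(-4) :: subL(-1)]⟩
20. ⟨C=5; E=∅; A=∅; R=[subL(-3) :: subL(-4) :: subL(-1)]⟩
→ final value -5

Answer: -5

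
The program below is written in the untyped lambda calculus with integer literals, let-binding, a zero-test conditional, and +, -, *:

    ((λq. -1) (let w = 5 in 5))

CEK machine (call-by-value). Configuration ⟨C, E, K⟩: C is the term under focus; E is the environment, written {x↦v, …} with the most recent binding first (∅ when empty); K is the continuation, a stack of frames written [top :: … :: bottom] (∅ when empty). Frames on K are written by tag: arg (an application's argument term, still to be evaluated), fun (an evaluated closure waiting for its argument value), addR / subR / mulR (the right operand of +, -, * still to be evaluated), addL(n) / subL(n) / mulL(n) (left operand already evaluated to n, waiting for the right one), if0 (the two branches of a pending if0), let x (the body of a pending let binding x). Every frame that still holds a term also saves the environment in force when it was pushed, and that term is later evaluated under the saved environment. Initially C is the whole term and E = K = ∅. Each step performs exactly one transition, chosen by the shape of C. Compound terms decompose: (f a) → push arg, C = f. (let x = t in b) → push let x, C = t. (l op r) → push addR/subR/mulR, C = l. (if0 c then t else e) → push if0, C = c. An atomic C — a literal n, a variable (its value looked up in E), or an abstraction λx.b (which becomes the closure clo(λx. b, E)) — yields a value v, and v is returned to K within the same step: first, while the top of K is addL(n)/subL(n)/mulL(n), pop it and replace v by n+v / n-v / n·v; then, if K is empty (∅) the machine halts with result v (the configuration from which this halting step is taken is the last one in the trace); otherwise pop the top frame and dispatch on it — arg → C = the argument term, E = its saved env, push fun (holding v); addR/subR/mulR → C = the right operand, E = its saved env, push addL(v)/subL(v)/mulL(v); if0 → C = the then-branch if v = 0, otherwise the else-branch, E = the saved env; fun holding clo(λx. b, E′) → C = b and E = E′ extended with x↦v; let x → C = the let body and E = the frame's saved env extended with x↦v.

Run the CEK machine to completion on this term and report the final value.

0. [C=((λq. -1) (let w = 5 in 5)) | E=∅ | K=∅]
1. [C=(λq. -1) | E=∅ | K=[arg]]
2. [C=(let w = 5 in 5) | E=∅ | K=[fun]]
3. [C=5 | E=∅ | K=[let w :: fun]]
4. [C=5 | E={w↦5} | K=[fun]]
5. [C=-1 | E={q↦5} | K=∅]
→ final value -1

Answer: -1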